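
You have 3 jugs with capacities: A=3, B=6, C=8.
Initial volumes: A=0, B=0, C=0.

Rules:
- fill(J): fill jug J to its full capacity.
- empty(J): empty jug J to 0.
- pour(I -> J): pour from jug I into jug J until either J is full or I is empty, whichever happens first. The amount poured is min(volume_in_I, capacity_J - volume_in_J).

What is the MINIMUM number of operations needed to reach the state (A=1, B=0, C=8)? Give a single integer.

BFS from (A=0, B=0, C=0). One shortest path:
  1. fill(A) -> (A=3 B=0 C=0)
  2. fill(B) -> (A=3 B=6 C=0)
  3. pour(B -> C) -> (A=3 B=0 C=6)
  4. pour(A -> C) -> (A=1 B=0 C=8)
Reached target in 4 moves.

Answer: 4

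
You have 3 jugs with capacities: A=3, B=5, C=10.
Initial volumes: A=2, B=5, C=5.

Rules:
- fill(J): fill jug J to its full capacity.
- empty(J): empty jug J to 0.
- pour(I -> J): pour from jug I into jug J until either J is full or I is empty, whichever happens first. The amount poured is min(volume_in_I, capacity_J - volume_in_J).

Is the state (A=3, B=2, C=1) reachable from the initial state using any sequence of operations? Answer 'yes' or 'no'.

Answer: yes

Derivation:
BFS from (A=2, B=5, C=5):
  1. pour(C -> A) -> (A=3 B=5 C=4)
  2. empty(A) -> (A=0 B=5 C=4)
  3. pour(B -> A) -> (A=3 B=2 C=4)
  4. empty(A) -> (A=0 B=2 C=4)
  5. pour(C -> A) -> (A=3 B=2 C=1)
Target reached → yes.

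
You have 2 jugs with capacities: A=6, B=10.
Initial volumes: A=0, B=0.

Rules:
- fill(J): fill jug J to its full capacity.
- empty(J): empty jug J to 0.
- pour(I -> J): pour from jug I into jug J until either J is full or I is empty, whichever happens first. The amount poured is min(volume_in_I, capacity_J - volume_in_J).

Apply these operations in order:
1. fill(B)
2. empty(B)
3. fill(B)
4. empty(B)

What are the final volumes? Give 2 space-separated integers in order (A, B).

Step 1: fill(B) -> (A=0 B=10)
Step 2: empty(B) -> (A=0 B=0)
Step 3: fill(B) -> (A=0 B=10)
Step 4: empty(B) -> (A=0 B=0)

Answer: 0 0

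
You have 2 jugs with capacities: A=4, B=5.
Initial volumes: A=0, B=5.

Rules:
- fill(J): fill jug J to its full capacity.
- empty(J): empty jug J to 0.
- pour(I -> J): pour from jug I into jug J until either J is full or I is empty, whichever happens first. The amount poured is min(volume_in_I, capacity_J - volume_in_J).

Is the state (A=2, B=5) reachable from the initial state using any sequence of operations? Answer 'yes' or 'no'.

Answer: yes

Derivation:
BFS from (A=0, B=5):
  1. pour(B -> A) -> (A=4 B=1)
  2. empty(A) -> (A=0 B=1)
  3. pour(B -> A) -> (A=1 B=0)
  4. fill(B) -> (A=1 B=5)
  5. pour(B -> A) -> (A=4 B=2)
  6. empty(A) -> (A=0 B=2)
  7. pour(B -> A) -> (A=2 B=0)
  8. fill(B) -> (A=2 B=5)
Target reached → yes.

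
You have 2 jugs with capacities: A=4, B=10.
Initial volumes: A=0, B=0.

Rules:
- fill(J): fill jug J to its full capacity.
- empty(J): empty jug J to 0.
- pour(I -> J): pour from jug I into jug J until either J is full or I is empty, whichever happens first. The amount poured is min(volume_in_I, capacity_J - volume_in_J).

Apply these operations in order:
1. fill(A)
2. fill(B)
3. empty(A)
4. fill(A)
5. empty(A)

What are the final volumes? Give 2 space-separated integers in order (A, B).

Step 1: fill(A) -> (A=4 B=0)
Step 2: fill(B) -> (A=4 B=10)
Step 3: empty(A) -> (A=0 B=10)
Step 4: fill(A) -> (A=4 B=10)
Step 5: empty(A) -> (A=0 B=10)

Answer: 0 10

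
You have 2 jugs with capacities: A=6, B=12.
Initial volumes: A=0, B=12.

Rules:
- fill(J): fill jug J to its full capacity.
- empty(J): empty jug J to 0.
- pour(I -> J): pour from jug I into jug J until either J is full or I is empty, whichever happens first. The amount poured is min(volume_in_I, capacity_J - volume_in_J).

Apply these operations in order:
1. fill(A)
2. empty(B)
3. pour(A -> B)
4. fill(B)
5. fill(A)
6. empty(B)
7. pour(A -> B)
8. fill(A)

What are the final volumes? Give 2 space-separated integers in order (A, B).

Step 1: fill(A) -> (A=6 B=12)
Step 2: empty(B) -> (A=6 B=0)
Step 3: pour(A -> B) -> (A=0 B=6)
Step 4: fill(B) -> (A=0 B=12)
Step 5: fill(A) -> (A=6 B=12)
Step 6: empty(B) -> (A=6 B=0)
Step 7: pour(A -> B) -> (A=0 B=6)
Step 8: fill(A) -> (A=6 B=6)

Answer: 6 6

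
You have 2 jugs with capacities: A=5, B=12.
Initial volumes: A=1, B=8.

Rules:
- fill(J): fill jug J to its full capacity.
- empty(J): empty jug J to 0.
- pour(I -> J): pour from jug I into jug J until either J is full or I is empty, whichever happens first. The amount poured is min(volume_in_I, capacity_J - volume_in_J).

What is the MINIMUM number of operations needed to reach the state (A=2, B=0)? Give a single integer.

BFS from (A=1, B=8). One shortest path:
  1. pour(A -> B) -> (A=0 B=9)
  2. fill(A) -> (A=5 B=9)
  3. pour(A -> B) -> (A=2 B=12)
  4. empty(B) -> (A=2 B=0)
Reached target in 4 moves.

Answer: 4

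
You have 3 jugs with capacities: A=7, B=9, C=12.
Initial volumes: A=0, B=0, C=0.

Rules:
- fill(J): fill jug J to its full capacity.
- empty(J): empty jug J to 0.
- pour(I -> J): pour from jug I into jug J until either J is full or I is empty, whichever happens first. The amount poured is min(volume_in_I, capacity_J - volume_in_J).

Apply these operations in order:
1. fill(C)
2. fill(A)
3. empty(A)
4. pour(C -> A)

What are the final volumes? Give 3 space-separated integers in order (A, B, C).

Step 1: fill(C) -> (A=0 B=0 C=12)
Step 2: fill(A) -> (A=7 B=0 C=12)
Step 3: empty(A) -> (A=0 B=0 C=12)
Step 4: pour(C -> A) -> (A=7 B=0 C=5)

Answer: 7 0 5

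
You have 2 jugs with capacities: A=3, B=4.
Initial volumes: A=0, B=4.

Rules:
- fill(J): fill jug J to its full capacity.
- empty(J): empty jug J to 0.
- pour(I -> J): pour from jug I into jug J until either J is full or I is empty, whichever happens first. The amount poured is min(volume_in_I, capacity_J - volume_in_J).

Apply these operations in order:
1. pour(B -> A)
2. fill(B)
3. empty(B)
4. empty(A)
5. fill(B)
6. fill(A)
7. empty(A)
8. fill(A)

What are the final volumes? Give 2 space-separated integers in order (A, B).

Step 1: pour(B -> A) -> (A=3 B=1)
Step 2: fill(B) -> (A=3 B=4)
Step 3: empty(B) -> (A=3 B=0)
Step 4: empty(A) -> (A=0 B=0)
Step 5: fill(B) -> (A=0 B=4)
Step 6: fill(A) -> (A=3 B=4)
Step 7: empty(A) -> (A=0 B=4)
Step 8: fill(A) -> (A=3 B=4)

Answer: 3 4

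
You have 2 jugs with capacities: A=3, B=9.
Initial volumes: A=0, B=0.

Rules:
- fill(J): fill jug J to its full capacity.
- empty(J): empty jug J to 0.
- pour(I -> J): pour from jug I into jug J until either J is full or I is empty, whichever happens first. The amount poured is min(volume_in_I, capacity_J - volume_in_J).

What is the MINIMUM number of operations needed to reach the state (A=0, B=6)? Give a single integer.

Answer: 3

Derivation:
BFS from (A=0, B=0). One shortest path:
  1. fill(B) -> (A=0 B=9)
  2. pour(B -> A) -> (A=3 B=6)
  3. empty(A) -> (A=0 B=6)
Reached target in 3 moves.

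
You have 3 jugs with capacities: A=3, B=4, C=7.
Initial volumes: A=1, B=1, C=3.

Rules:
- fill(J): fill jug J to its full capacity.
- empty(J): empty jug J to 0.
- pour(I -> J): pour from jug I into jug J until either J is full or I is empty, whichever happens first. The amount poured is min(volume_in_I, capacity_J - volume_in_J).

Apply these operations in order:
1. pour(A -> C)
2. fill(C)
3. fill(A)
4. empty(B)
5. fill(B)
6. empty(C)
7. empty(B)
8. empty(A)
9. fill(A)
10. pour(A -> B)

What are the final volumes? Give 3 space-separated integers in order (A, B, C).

Step 1: pour(A -> C) -> (A=0 B=1 C=4)
Step 2: fill(C) -> (A=0 B=1 C=7)
Step 3: fill(A) -> (A=3 B=1 C=7)
Step 4: empty(B) -> (A=3 B=0 C=7)
Step 5: fill(B) -> (A=3 B=4 C=7)
Step 6: empty(C) -> (A=3 B=4 C=0)
Step 7: empty(B) -> (A=3 B=0 C=0)
Step 8: empty(A) -> (A=0 B=0 C=0)
Step 9: fill(A) -> (A=3 B=0 C=0)
Step 10: pour(A -> B) -> (A=0 B=3 C=0)

Answer: 0 3 0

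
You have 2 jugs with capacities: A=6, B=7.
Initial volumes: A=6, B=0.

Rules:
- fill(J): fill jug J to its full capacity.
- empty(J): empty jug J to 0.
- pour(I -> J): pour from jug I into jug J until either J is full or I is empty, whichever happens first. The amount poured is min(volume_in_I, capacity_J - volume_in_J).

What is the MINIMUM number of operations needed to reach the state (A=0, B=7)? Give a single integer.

BFS from (A=6, B=0). One shortest path:
  1. empty(A) -> (A=0 B=0)
  2. fill(B) -> (A=0 B=7)
Reached target in 2 moves.

Answer: 2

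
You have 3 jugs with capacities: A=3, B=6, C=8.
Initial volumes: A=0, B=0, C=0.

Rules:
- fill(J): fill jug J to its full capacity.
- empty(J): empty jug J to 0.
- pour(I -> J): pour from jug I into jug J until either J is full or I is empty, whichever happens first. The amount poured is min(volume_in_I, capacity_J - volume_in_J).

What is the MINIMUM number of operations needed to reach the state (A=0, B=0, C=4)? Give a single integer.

BFS from (A=0, B=0, C=0). One shortest path:
  1. fill(B) -> (A=0 B=6 C=0)
  2. pour(B -> C) -> (A=0 B=0 C=6)
  3. fill(B) -> (A=0 B=6 C=6)
  4. pour(B -> C) -> (A=0 B=4 C=8)
  5. empty(C) -> (A=0 B=4 C=0)
  6. pour(B -> C) -> (A=0 B=0 C=4)
Reached target in 6 moves.

Answer: 6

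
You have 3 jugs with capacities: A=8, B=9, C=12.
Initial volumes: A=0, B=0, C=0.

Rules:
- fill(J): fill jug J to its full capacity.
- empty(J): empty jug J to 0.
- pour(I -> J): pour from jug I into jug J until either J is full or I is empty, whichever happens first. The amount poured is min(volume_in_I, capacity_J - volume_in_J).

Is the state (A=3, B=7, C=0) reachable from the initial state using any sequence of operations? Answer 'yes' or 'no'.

Answer: yes

Derivation:
BFS from (A=0, B=0, C=0):
  1. fill(B) -> (A=0 B=9 C=0)
  2. pour(B -> C) -> (A=0 B=0 C=9)
  3. fill(B) -> (A=0 B=9 C=9)
  4. pour(B -> C) -> (A=0 B=6 C=12)
  5. pour(B -> A) -> (A=6 B=0 C=12)
  6. pour(C -> B) -> (A=6 B=9 C=3)
  7. pour(B -> A) -> (A=8 B=7 C=3)
  8. empty(A) -> (A=0 B=7 C=3)
  9. pour(C -> A) -> (A=3 B=7 C=0)
Target reached → yes.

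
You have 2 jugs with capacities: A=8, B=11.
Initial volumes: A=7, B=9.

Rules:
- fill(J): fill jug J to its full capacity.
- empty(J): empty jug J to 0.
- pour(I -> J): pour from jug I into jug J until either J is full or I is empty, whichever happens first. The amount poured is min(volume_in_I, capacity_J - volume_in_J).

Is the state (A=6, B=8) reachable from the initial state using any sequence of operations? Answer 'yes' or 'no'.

BFS explored all 39 reachable states.
Reachable set includes: (0,0), (0,1), (0,2), (0,3), (0,4), (0,5), (0,6), (0,7), (0,8), (0,9), (0,10), (0,11) ...
Target (A=6, B=8) not in reachable set → no.

Answer: no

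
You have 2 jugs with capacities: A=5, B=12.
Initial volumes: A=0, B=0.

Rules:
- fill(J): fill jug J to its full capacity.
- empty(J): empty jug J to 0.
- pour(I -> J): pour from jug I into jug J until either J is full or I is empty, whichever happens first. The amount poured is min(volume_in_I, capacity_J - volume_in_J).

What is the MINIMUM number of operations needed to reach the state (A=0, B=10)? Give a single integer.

BFS from (A=0, B=0). One shortest path:
  1. fill(A) -> (A=5 B=0)
  2. pour(A -> B) -> (A=0 B=5)
  3. fill(A) -> (A=5 B=5)
  4. pour(A -> B) -> (A=0 B=10)
Reached target in 4 moves.

Answer: 4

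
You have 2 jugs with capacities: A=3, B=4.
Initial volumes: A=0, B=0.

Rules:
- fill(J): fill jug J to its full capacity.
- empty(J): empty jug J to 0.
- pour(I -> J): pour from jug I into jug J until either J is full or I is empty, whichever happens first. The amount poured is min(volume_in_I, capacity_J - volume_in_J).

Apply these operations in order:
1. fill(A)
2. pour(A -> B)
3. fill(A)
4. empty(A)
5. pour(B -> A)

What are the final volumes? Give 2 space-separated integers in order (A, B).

Step 1: fill(A) -> (A=3 B=0)
Step 2: pour(A -> B) -> (A=0 B=3)
Step 3: fill(A) -> (A=3 B=3)
Step 4: empty(A) -> (A=0 B=3)
Step 5: pour(B -> A) -> (A=3 B=0)

Answer: 3 0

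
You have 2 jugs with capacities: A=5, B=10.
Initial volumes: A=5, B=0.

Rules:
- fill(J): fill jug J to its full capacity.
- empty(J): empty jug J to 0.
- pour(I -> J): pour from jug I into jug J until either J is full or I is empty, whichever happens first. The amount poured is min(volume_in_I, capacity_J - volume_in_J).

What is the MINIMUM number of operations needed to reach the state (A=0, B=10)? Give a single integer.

BFS from (A=5, B=0). One shortest path:
  1. empty(A) -> (A=0 B=0)
  2. fill(B) -> (A=0 B=10)
Reached target in 2 moves.

Answer: 2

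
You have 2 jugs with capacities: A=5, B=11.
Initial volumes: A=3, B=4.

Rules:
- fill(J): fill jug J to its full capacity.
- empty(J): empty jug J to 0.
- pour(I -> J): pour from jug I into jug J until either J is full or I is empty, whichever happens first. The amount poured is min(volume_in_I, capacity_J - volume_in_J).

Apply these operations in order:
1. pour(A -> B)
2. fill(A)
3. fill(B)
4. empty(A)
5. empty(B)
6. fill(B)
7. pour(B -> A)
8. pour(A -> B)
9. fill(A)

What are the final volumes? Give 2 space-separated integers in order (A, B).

Step 1: pour(A -> B) -> (A=0 B=7)
Step 2: fill(A) -> (A=5 B=7)
Step 3: fill(B) -> (A=5 B=11)
Step 4: empty(A) -> (A=0 B=11)
Step 5: empty(B) -> (A=0 B=0)
Step 6: fill(B) -> (A=0 B=11)
Step 7: pour(B -> A) -> (A=5 B=6)
Step 8: pour(A -> B) -> (A=0 B=11)
Step 9: fill(A) -> (A=5 B=11)

Answer: 5 11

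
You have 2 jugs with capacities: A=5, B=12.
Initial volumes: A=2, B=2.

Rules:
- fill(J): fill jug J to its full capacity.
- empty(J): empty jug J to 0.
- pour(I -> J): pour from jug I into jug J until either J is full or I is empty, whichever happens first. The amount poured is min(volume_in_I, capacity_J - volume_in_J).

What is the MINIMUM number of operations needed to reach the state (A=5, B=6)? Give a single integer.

Answer: 5

Derivation:
BFS from (A=2, B=2). One shortest path:
  1. pour(B -> A) -> (A=4 B=0)
  2. fill(B) -> (A=4 B=12)
  3. pour(B -> A) -> (A=5 B=11)
  4. empty(A) -> (A=0 B=11)
  5. pour(B -> A) -> (A=5 B=6)
Reached target in 5 moves.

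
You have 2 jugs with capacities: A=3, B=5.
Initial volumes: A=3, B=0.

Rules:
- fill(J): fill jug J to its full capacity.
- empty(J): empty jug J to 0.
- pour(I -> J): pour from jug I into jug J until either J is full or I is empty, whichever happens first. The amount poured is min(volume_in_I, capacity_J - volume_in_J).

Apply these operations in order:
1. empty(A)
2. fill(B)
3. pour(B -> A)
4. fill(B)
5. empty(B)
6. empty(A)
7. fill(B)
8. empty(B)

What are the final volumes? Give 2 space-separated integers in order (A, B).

Answer: 0 0

Derivation:
Step 1: empty(A) -> (A=0 B=0)
Step 2: fill(B) -> (A=0 B=5)
Step 3: pour(B -> A) -> (A=3 B=2)
Step 4: fill(B) -> (A=3 B=5)
Step 5: empty(B) -> (A=3 B=0)
Step 6: empty(A) -> (A=0 B=0)
Step 7: fill(B) -> (A=0 B=5)
Step 8: empty(B) -> (A=0 B=0)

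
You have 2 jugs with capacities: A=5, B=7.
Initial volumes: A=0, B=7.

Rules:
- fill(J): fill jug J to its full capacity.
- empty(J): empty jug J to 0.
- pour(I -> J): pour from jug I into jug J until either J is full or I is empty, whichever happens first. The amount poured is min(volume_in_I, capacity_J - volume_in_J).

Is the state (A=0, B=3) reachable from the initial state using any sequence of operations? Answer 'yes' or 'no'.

Answer: yes

Derivation:
BFS from (A=0, B=7):
  1. fill(A) -> (A=5 B=7)
  2. empty(B) -> (A=5 B=0)
  3. pour(A -> B) -> (A=0 B=5)
  4. fill(A) -> (A=5 B=5)
  5. pour(A -> B) -> (A=3 B=7)
  6. empty(B) -> (A=3 B=0)
  7. pour(A -> B) -> (A=0 B=3)
Target reached → yes.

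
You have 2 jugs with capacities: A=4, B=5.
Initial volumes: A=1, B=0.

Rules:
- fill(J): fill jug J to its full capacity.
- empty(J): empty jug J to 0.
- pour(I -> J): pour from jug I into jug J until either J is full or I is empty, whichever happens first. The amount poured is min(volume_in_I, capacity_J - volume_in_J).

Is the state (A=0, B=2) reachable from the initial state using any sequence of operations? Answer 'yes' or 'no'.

Answer: yes

Derivation:
BFS from (A=1, B=0):
  1. fill(B) -> (A=1 B=5)
  2. pour(B -> A) -> (A=4 B=2)
  3. empty(A) -> (A=0 B=2)
Target reached → yes.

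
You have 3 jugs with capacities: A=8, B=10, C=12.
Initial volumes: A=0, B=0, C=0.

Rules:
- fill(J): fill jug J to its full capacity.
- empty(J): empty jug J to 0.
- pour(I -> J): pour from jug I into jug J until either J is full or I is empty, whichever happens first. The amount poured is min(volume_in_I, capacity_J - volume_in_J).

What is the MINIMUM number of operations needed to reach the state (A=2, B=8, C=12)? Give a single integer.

BFS from (A=0, B=0, C=0). One shortest path:
  1. fill(B) -> (A=0 B=10 C=0)
  2. pour(B -> A) -> (A=8 B=2 C=0)
  3. pour(A -> C) -> (A=0 B=2 C=8)
  4. pour(B -> A) -> (A=2 B=0 C=8)
  5. pour(C -> B) -> (A=2 B=8 C=0)
  6. fill(C) -> (A=2 B=8 C=12)
Reached target in 6 moves.

Answer: 6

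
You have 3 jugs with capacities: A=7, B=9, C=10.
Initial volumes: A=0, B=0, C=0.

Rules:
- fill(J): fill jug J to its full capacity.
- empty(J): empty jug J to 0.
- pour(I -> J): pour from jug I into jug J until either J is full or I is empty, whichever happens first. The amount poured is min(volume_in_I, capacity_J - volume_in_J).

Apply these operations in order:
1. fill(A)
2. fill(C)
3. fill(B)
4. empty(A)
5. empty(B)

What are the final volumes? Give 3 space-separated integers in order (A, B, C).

Answer: 0 0 10

Derivation:
Step 1: fill(A) -> (A=7 B=0 C=0)
Step 2: fill(C) -> (A=7 B=0 C=10)
Step 3: fill(B) -> (A=7 B=9 C=10)
Step 4: empty(A) -> (A=0 B=9 C=10)
Step 5: empty(B) -> (A=0 B=0 C=10)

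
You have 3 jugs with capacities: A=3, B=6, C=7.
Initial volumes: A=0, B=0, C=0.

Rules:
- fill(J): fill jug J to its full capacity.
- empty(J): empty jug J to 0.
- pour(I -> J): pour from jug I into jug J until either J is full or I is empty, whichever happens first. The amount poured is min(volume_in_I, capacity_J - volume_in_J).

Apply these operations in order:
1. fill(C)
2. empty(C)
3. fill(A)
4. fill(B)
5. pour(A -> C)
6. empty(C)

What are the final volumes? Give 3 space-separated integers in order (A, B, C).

Step 1: fill(C) -> (A=0 B=0 C=7)
Step 2: empty(C) -> (A=0 B=0 C=0)
Step 3: fill(A) -> (A=3 B=0 C=0)
Step 4: fill(B) -> (A=3 B=6 C=0)
Step 5: pour(A -> C) -> (A=0 B=6 C=3)
Step 6: empty(C) -> (A=0 B=6 C=0)

Answer: 0 6 0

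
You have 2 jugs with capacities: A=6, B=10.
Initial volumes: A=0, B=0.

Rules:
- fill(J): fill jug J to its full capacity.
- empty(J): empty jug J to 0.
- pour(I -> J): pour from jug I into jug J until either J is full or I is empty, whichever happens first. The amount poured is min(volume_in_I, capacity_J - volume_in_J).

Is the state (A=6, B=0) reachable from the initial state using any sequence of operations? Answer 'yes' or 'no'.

BFS from (A=0, B=0):
  1. fill(A) -> (A=6 B=0)
Target reached → yes.

Answer: yes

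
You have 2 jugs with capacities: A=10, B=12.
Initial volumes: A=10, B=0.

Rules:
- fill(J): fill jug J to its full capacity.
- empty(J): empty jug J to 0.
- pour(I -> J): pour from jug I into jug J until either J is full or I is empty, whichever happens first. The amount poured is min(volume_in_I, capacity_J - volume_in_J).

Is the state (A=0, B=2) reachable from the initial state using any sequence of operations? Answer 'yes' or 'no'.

BFS from (A=10, B=0):
  1. empty(A) -> (A=0 B=0)
  2. fill(B) -> (A=0 B=12)
  3. pour(B -> A) -> (A=10 B=2)
  4. empty(A) -> (A=0 B=2)
Target reached → yes.

Answer: yes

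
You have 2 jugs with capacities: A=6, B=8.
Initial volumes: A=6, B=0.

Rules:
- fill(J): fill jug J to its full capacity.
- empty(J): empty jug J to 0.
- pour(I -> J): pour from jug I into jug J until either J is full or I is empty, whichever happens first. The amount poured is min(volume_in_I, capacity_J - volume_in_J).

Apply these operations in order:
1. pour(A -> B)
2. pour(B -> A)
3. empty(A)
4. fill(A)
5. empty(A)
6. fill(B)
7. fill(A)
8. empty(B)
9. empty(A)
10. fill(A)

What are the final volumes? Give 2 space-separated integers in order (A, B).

Answer: 6 0

Derivation:
Step 1: pour(A -> B) -> (A=0 B=6)
Step 2: pour(B -> A) -> (A=6 B=0)
Step 3: empty(A) -> (A=0 B=0)
Step 4: fill(A) -> (A=6 B=0)
Step 5: empty(A) -> (A=0 B=0)
Step 6: fill(B) -> (A=0 B=8)
Step 7: fill(A) -> (A=6 B=8)
Step 8: empty(B) -> (A=6 B=0)
Step 9: empty(A) -> (A=0 B=0)
Step 10: fill(A) -> (A=6 B=0)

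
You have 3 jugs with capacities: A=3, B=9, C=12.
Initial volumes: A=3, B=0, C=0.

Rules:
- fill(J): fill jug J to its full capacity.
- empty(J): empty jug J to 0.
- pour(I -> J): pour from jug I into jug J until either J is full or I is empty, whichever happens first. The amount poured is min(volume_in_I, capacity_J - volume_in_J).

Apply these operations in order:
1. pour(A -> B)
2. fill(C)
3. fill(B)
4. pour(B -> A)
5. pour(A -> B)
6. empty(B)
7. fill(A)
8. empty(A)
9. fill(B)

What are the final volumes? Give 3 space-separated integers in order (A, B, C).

Step 1: pour(A -> B) -> (A=0 B=3 C=0)
Step 2: fill(C) -> (A=0 B=3 C=12)
Step 3: fill(B) -> (A=0 B=9 C=12)
Step 4: pour(B -> A) -> (A=3 B=6 C=12)
Step 5: pour(A -> B) -> (A=0 B=9 C=12)
Step 6: empty(B) -> (A=0 B=0 C=12)
Step 7: fill(A) -> (A=3 B=0 C=12)
Step 8: empty(A) -> (A=0 B=0 C=12)
Step 9: fill(B) -> (A=0 B=9 C=12)

Answer: 0 9 12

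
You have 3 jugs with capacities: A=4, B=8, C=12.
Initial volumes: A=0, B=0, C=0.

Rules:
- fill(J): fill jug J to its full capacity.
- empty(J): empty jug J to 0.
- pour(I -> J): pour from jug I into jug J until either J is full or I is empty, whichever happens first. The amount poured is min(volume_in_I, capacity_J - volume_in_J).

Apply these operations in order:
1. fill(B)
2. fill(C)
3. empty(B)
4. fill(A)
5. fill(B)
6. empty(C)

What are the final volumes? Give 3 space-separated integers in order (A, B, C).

Step 1: fill(B) -> (A=0 B=8 C=0)
Step 2: fill(C) -> (A=0 B=8 C=12)
Step 3: empty(B) -> (A=0 B=0 C=12)
Step 4: fill(A) -> (A=4 B=0 C=12)
Step 5: fill(B) -> (A=4 B=8 C=12)
Step 6: empty(C) -> (A=4 B=8 C=0)

Answer: 4 8 0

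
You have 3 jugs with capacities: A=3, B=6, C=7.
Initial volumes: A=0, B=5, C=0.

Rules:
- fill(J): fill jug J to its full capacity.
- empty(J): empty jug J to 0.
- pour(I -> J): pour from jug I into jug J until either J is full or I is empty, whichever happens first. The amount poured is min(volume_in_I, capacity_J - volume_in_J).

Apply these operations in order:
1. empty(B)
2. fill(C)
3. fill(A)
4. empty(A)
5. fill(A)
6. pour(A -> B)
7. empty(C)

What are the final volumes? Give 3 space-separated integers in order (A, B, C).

Step 1: empty(B) -> (A=0 B=0 C=0)
Step 2: fill(C) -> (A=0 B=0 C=7)
Step 3: fill(A) -> (A=3 B=0 C=7)
Step 4: empty(A) -> (A=0 B=0 C=7)
Step 5: fill(A) -> (A=3 B=0 C=7)
Step 6: pour(A -> B) -> (A=0 B=3 C=7)
Step 7: empty(C) -> (A=0 B=3 C=0)

Answer: 0 3 0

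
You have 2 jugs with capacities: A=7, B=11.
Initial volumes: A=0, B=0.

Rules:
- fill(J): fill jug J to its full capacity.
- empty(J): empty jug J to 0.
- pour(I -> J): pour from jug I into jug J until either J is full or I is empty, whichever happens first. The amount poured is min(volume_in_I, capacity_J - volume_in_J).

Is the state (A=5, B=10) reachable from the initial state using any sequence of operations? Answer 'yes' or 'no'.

BFS explored all 36 reachable states.
Reachable set includes: (0,0), (0,1), (0,2), (0,3), (0,4), (0,5), (0,6), (0,7), (0,8), (0,9), (0,10), (0,11) ...
Target (A=5, B=10) not in reachable set → no.

Answer: no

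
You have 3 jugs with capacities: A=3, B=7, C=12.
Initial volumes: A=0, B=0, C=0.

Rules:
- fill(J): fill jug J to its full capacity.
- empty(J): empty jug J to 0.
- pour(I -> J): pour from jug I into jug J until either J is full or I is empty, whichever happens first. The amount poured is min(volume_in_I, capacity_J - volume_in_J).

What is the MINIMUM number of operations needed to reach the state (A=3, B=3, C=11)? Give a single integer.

Answer: 7

Derivation:
BFS from (A=0, B=0, C=0). One shortest path:
  1. fill(B) -> (A=0 B=7 C=0)
  2. pour(B -> A) -> (A=3 B=4 C=0)
  3. pour(B -> C) -> (A=3 B=0 C=4)
  4. fill(B) -> (A=3 B=7 C=4)
  5. pour(B -> C) -> (A=3 B=0 C=11)
  6. pour(A -> B) -> (A=0 B=3 C=11)
  7. fill(A) -> (A=3 B=3 C=11)
Reached target in 7 moves.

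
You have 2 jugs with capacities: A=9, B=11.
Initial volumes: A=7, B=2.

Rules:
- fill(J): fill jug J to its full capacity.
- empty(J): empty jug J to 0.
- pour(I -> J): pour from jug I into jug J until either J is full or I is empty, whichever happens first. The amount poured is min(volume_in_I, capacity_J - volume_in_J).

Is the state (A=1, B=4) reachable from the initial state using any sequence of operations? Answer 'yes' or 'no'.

Answer: no

Derivation:
BFS explored all 41 reachable states.
Reachable set includes: (0,0), (0,1), (0,2), (0,3), (0,4), (0,5), (0,6), (0,7), (0,8), (0,9), (0,10), (0,11) ...
Target (A=1, B=4) not in reachable set → no.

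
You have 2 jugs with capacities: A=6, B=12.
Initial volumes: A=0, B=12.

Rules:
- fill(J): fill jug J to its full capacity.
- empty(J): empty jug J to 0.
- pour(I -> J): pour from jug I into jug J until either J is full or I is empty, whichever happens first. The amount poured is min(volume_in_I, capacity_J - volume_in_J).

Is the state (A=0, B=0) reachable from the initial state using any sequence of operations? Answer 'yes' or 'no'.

BFS from (A=0, B=12):
  1. empty(B) -> (A=0 B=0)
Target reached → yes.

Answer: yes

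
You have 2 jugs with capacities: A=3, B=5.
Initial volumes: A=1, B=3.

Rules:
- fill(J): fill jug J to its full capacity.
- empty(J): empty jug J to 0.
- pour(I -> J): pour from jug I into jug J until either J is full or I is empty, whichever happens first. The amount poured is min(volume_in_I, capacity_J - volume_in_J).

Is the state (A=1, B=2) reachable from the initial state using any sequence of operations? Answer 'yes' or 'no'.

Answer: no

Derivation:
BFS explored all 17 reachable states.
Reachable set includes: (0,0), (0,1), (0,2), (0,3), (0,4), (0,5), (1,0), (1,3), (1,5), (2,0), (2,5), (3,0) ...
Target (A=1, B=2) not in reachable set → no.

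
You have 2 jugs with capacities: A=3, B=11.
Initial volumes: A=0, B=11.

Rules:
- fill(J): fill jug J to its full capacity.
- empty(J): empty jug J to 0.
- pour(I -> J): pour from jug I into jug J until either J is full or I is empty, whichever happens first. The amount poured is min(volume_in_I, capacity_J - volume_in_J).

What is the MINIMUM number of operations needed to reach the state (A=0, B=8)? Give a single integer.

BFS from (A=0, B=11). One shortest path:
  1. pour(B -> A) -> (A=3 B=8)
  2. empty(A) -> (A=0 B=8)
Reached target in 2 moves.

Answer: 2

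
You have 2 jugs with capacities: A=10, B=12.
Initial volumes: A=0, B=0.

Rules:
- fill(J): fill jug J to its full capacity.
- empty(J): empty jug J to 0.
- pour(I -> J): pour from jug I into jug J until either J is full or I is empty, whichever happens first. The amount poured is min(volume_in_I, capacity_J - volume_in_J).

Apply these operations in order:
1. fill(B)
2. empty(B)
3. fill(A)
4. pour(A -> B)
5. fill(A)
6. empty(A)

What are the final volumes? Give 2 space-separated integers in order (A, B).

Step 1: fill(B) -> (A=0 B=12)
Step 2: empty(B) -> (A=0 B=0)
Step 3: fill(A) -> (A=10 B=0)
Step 4: pour(A -> B) -> (A=0 B=10)
Step 5: fill(A) -> (A=10 B=10)
Step 6: empty(A) -> (A=0 B=10)

Answer: 0 10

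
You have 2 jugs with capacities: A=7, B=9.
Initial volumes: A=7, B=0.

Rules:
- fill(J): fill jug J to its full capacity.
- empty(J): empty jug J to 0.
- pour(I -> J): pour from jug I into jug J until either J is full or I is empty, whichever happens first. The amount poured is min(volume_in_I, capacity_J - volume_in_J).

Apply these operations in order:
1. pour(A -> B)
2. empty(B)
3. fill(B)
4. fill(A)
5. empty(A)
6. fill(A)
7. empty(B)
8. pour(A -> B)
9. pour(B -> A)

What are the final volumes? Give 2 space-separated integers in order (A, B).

Step 1: pour(A -> B) -> (A=0 B=7)
Step 2: empty(B) -> (A=0 B=0)
Step 3: fill(B) -> (A=0 B=9)
Step 4: fill(A) -> (A=7 B=9)
Step 5: empty(A) -> (A=0 B=9)
Step 6: fill(A) -> (A=7 B=9)
Step 7: empty(B) -> (A=7 B=0)
Step 8: pour(A -> B) -> (A=0 B=7)
Step 9: pour(B -> A) -> (A=7 B=0)

Answer: 7 0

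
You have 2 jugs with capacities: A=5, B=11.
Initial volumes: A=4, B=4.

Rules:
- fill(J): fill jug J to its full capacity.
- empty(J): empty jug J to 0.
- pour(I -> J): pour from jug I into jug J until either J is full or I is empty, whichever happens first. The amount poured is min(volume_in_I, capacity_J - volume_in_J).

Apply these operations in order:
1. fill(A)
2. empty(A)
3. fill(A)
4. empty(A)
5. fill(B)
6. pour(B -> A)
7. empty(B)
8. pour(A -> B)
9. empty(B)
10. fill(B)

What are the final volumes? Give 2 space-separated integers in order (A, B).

Answer: 0 11

Derivation:
Step 1: fill(A) -> (A=5 B=4)
Step 2: empty(A) -> (A=0 B=4)
Step 3: fill(A) -> (A=5 B=4)
Step 4: empty(A) -> (A=0 B=4)
Step 5: fill(B) -> (A=0 B=11)
Step 6: pour(B -> A) -> (A=5 B=6)
Step 7: empty(B) -> (A=5 B=0)
Step 8: pour(A -> B) -> (A=0 B=5)
Step 9: empty(B) -> (A=0 B=0)
Step 10: fill(B) -> (A=0 B=11)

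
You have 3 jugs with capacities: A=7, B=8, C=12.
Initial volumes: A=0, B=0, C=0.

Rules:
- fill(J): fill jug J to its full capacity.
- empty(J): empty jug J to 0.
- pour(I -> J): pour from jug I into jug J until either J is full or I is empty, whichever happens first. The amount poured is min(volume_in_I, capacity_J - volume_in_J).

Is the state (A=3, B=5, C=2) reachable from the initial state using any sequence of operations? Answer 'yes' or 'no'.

BFS explored all 474 reachable states.
Reachable set includes: (0,0,0), (0,0,1), (0,0,2), (0,0,3), (0,0,4), (0,0,5), (0,0,6), (0,0,7), (0,0,8), (0,0,9), (0,0,10), (0,0,11) ...
Target (A=3, B=5, C=2) not in reachable set → no.

Answer: no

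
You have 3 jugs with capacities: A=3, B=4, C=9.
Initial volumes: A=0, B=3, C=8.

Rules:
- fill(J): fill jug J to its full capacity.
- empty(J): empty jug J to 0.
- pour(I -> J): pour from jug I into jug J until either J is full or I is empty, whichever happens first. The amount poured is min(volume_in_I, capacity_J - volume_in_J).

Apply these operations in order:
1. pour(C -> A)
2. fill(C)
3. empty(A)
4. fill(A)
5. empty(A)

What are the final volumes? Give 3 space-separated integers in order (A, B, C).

Answer: 0 3 9

Derivation:
Step 1: pour(C -> A) -> (A=3 B=3 C=5)
Step 2: fill(C) -> (A=3 B=3 C=9)
Step 3: empty(A) -> (A=0 B=3 C=9)
Step 4: fill(A) -> (A=3 B=3 C=9)
Step 5: empty(A) -> (A=0 B=3 C=9)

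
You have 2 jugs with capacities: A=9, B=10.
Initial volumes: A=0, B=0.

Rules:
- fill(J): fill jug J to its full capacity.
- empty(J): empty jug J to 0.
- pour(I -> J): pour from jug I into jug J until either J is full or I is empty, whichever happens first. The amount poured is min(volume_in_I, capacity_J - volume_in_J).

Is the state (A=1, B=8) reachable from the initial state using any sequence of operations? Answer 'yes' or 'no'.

Answer: no

Derivation:
BFS explored all 38 reachable states.
Reachable set includes: (0,0), (0,1), (0,2), (0,3), (0,4), (0,5), (0,6), (0,7), (0,8), (0,9), (0,10), (1,0) ...
Target (A=1, B=8) not in reachable set → no.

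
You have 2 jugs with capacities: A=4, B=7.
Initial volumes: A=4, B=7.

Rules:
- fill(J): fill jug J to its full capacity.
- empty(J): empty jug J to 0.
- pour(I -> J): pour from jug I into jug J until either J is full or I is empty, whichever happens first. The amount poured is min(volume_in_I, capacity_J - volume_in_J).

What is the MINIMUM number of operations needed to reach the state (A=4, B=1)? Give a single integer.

BFS from (A=4, B=7). One shortest path:
  1. empty(B) -> (A=4 B=0)
  2. pour(A -> B) -> (A=0 B=4)
  3. fill(A) -> (A=4 B=4)
  4. pour(A -> B) -> (A=1 B=7)
  5. empty(B) -> (A=1 B=0)
  6. pour(A -> B) -> (A=0 B=1)
  7. fill(A) -> (A=4 B=1)
Reached target in 7 moves.

Answer: 7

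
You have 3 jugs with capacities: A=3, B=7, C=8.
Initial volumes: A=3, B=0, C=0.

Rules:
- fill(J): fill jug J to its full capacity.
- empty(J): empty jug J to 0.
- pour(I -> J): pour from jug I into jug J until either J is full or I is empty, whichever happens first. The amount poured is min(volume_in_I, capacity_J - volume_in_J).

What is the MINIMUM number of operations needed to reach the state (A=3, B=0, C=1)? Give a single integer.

BFS from (A=3, B=0, C=0). One shortest path:
  1. fill(C) -> (A=3 B=0 C=8)
  2. pour(C -> B) -> (A=3 B=7 C=1)
  3. empty(B) -> (A=3 B=0 C=1)
Reached target in 3 moves.

Answer: 3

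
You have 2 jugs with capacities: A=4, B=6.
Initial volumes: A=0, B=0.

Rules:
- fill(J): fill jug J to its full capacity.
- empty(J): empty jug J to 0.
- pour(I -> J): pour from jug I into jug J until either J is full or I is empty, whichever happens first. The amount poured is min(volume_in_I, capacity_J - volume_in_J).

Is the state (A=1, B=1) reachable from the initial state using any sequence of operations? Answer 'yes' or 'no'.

Answer: no

Derivation:
BFS explored all 10 reachable states.
Reachable set includes: (0,0), (0,2), (0,4), (0,6), (2,0), (2,6), (4,0), (4,2), (4,4), (4,6)
Target (A=1, B=1) not in reachable set → no.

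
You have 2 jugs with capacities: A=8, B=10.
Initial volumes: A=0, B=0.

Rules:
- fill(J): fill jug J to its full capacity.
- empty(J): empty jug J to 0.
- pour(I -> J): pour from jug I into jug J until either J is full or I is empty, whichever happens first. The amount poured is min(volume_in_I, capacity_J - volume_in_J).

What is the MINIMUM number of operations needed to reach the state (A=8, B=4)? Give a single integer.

Answer: 6

Derivation:
BFS from (A=0, B=0). One shortest path:
  1. fill(B) -> (A=0 B=10)
  2. pour(B -> A) -> (A=8 B=2)
  3. empty(A) -> (A=0 B=2)
  4. pour(B -> A) -> (A=2 B=0)
  5. fill(B) -> (A=2 B=10)
  6. pour(B -> A) -> (A=8 B=4)
Reached target in 6 moves.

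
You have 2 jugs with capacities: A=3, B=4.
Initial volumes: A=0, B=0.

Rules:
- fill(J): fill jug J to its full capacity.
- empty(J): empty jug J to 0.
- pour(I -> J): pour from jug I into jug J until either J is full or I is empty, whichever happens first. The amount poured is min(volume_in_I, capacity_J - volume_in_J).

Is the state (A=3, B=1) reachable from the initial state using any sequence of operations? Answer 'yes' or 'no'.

Answer: yes

Derivation:
BFS from (A=0, B=0):
  1. fill(B) -> (A=0 B=4)
  2. pour(B -> A) -> (A=3 B=1)
Target reached → yes.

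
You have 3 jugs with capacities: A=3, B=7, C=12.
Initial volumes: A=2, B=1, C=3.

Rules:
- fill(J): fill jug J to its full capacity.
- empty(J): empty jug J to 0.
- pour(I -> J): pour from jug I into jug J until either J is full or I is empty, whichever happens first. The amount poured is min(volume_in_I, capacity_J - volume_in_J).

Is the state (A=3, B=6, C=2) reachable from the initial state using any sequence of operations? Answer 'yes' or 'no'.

Answer: yes

Derivation:
BFS from (A=2, B=1, C=3):
  1. empty(B) -> (A=2 B=0 C=3)
  2. fill(C) -> (A=2 B=0 C=12)
  3. pour(C -> B) -> (A=2 B=7 C=5)
  4. pour(B -> A) -> (A=3 B=6 C=5)
  5. empty(A) -> (A=0 B=6 C=5)
  6. pour(C -> A) -> (A=3 B=6 C=2)
Target reached → yes.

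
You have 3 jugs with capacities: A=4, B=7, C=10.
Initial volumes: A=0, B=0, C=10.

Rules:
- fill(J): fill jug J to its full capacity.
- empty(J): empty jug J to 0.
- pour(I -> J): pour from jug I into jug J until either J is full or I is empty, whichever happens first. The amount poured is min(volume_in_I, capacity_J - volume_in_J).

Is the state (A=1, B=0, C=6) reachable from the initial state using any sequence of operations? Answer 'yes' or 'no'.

Answer: yes

Derivation:
BFS from (A=0, B=0, C=10):
  1. fill(A) -> (A=4 B=0 C=10)
  2. pour(A -> B) -> (A=0 B=4 C=10)
  3. pour(C -> A) -> (A=4 B=4 C=6)
  4. pour(A -> B) -> (A=1 B=7 C=6)
  5. empty(B) -> (A=1 B=0 C=6)
Target reached → yes.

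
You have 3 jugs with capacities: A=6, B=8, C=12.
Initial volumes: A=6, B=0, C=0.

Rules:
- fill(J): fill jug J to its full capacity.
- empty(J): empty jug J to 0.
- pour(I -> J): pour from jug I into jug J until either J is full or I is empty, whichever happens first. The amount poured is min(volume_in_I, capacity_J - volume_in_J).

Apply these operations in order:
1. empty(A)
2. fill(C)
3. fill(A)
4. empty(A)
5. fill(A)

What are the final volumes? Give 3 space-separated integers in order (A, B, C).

Step 1: empty(A) -> (A=0 B=0 C=0)
Step 2: fill(C) -> (A=0 B=0 C=12)
Step 3: fill(A) -> (A=6 B=0 C=12)
Step 4: empty(A) -> (A=0 B=0 C=12)
Step 5: fill(A) -> (A=6 B=0 C=12)

Answer: 6 0 12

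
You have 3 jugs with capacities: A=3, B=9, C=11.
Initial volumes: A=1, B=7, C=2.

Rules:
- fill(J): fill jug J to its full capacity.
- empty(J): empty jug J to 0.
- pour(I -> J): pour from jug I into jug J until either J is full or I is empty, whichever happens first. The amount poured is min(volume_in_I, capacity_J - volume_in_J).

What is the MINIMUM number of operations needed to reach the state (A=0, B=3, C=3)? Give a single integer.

BFS from (A=1, B=7, C=2). One shortest path:
  1. empty(B) -> (A=1 B=0 C=2)
  2. pour(A -> C) -> (A=0 B=0 C=3)
  3. fill(A) -> (A=3 B=0 C=3)
  4. pour(A -> B) -> (A=0 B=3 C=3)
Reached target in 4 moves.

Answer: 4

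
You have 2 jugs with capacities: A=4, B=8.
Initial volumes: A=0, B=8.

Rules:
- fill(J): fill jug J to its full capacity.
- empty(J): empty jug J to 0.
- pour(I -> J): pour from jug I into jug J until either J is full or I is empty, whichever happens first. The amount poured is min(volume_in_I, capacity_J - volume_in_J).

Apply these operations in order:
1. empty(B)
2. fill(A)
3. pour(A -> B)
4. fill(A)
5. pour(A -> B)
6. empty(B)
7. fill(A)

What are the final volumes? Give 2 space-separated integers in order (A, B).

Step 1: empty(B) -> (A=0 B=0)
Step 2: fill(A) -> (A=4 B=0)
Step 3: pour(A -> B) -> (A=0 B=4)
Step 4: fill(A) -> (A=4 B=4)
Step 5: pour(A -> B) -> (A=0 B=8)
Step 6: empty(B) -> (A=0 B=0)
Step 7: fill(A) -> (A=4 B=0)

Answer: 4 0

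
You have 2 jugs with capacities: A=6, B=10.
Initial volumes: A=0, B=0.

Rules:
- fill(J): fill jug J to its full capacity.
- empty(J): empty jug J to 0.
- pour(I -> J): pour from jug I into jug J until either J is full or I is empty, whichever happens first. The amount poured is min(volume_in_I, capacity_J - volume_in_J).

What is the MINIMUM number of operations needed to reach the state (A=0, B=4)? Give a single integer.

Answer: 3

Derivation:
BFS from (A=0, B=0). One shortest path:
  1. fill(B) -> (A=0 B=10)
  2. pour(B -> A) -> (A=6 B=4)
  3. empty(A) -> (A=0 B=4)
Reached target in 3 moves.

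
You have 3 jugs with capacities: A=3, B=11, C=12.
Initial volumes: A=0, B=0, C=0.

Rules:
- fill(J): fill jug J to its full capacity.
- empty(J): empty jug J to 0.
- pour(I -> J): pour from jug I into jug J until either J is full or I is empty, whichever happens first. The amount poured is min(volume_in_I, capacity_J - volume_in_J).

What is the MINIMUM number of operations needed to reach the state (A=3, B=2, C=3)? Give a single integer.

BFS from (A=0, B=0, C=0). One shortest path:
  1. fill(B) -> (A=0 B=11 C=0)
  2. pour(B -> A) -> (A=3 B=8 C=0)
  3. empty(A) -> (A=0 B=8 C=0)
  4. pour(B -> A) -> (A=3 B=5 C=0)
  5. pour(A -> C) -> (A=0 B=5 C=3)
  6. pour(B -> A) -> (A=3 B=2 C=3)
Reached target in 6 moves.

Answer: 6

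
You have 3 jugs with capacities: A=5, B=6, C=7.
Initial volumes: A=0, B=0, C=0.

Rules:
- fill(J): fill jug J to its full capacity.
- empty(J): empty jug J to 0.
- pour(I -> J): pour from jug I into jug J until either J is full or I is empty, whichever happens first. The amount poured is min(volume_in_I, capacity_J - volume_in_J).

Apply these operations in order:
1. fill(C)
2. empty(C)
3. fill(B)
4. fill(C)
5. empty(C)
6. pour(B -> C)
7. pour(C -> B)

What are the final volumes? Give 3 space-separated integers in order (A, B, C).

Answer: 0 6 0

Derivation:
Step 1: fill(C) -> (A=0 B=0 C=7)
Step 2: empty(C) -> (A=0 B=0 C=0)
Step 3: fill(B) -> (A=0 B=6 C=0)
Step 4: fill(C) -> (A=0 B=6 C=7)
Step 5: empty(C) -> (A=0 B=6 C=0)
Step 6: pour(B -> C) -> (A=0 B=0 C=6)
Step 7: pour(C -> B) -> (A=0 B=6 C=0)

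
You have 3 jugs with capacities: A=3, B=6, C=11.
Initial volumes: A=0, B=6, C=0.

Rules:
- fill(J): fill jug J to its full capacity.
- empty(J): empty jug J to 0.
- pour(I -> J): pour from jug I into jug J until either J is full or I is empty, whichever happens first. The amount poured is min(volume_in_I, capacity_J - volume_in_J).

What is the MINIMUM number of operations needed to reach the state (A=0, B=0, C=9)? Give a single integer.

Answer: 3

Derivation:
BFS from (A=0, B=6, C=0). One shortest path:
  1. fill(A) -> (A=3 B=6 C=0)
  2. pour(A -> C) -> (A=0 B=6 C=3)
  3. pour(B -> C) -> (A=0 B=0 C=9)
Reached target in 3 moves.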